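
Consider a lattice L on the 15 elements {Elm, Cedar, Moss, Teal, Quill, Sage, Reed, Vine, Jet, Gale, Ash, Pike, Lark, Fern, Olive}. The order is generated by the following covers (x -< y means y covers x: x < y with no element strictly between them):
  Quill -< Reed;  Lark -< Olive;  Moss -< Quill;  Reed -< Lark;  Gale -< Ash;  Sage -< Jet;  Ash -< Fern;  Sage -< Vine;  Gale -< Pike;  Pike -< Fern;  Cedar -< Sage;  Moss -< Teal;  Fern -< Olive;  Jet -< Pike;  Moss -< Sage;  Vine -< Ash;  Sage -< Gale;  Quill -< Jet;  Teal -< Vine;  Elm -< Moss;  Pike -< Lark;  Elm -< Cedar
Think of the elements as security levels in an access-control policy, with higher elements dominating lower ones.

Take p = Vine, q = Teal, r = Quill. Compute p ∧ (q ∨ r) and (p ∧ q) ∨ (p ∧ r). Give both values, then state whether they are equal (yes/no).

Vine; Teal; no

q ∨ r = Fern, so p ∧ (q ∨ r) = Vine ∧ Fern = Vine.
p ∧ q = Teal and p ∧ r = Moss, so (p ∧ q) ∨ (p ∧ r) = Teal ∨ Moss = Teal.
Equal: no.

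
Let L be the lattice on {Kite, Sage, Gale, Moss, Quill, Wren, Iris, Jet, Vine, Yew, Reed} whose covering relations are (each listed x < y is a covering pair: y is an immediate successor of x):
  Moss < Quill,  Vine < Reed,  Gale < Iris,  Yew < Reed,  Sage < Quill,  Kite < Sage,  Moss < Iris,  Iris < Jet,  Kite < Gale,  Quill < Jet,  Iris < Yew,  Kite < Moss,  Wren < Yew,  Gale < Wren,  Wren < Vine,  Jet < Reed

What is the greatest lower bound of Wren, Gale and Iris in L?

Gale

Common lower bounds of {Wren, Gale, Iris}: Gale, Kite.
The greatest among these is Gale.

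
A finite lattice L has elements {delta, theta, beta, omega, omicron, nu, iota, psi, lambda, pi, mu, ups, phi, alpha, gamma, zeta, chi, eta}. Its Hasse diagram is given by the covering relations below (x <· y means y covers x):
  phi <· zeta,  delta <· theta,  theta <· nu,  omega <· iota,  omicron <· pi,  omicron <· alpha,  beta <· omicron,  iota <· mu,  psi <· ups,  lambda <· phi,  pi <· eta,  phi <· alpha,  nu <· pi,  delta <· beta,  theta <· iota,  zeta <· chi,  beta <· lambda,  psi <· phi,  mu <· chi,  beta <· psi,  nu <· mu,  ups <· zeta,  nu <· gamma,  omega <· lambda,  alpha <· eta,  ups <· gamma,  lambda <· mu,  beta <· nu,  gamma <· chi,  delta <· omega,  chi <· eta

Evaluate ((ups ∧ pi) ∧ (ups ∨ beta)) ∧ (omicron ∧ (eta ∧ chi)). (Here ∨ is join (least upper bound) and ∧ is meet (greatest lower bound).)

ups ∧ pi = beta
ups ∨ beta = ups
beta ∧ ups = beta
eta ∧ chi = chi
omicron ∧ chi = beta
beta ∧ beta = beta

beta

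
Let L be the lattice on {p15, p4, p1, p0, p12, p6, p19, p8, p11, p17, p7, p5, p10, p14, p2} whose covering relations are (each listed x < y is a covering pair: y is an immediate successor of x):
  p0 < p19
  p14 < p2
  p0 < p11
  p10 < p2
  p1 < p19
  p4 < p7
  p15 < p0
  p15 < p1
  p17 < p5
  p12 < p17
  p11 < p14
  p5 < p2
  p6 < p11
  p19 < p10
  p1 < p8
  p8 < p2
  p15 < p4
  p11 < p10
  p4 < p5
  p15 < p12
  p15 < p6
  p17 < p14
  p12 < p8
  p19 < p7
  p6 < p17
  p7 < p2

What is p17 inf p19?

p15

Common lower bounds of {p17, p19}: p15.
The greatest among these is p15.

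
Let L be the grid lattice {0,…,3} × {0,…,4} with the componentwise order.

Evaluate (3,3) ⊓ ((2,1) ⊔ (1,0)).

(2,1)

(2,1) ∨ (1,0) = (2,1)
(3,3) ∧ (2,1) = (2,1)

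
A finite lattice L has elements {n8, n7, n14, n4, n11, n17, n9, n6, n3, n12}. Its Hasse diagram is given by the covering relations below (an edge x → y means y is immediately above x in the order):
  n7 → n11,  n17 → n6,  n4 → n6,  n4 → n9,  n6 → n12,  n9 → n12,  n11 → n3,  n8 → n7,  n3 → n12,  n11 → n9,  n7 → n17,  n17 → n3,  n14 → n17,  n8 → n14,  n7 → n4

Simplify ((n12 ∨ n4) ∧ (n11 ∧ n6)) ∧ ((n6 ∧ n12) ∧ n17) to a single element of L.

n12 ∨ n4 = n12
n11 ∧ n6 = n7
n12 ∧ n7 = n7
n6 ∧ n12 = n6
n6 ∧ n17 = n17
n7 ∧ n17 = n7

n7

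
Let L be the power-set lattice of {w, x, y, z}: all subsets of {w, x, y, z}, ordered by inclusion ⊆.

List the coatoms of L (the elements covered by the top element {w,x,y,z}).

The coatoms are exactly the elements covered by {w,x,y,z}: {w,x,y}, {w,x,z}, {w,y,z}, {x,y,z}.

{w,x,y}, {w,x,z}, {w,y,z}, {x,y,z}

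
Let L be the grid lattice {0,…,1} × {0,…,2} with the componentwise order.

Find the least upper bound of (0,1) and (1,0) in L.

(1,1)

In a product of chains, the join is componentwise max, giving (1,1).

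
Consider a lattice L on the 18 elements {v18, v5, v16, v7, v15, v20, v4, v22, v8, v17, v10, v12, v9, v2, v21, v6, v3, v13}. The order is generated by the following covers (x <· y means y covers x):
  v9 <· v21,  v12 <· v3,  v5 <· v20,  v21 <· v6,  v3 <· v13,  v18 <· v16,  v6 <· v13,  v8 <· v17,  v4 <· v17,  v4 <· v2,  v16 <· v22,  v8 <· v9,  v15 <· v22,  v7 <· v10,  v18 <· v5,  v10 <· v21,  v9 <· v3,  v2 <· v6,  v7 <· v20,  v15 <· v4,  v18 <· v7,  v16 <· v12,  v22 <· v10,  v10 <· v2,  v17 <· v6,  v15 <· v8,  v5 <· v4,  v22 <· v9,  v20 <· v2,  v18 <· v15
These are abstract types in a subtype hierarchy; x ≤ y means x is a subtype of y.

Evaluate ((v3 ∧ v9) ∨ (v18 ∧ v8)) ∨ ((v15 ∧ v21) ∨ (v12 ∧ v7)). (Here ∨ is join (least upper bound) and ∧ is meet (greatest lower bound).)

v3 ∧ v9 = v9
v18 ∧ v8 = v18
v9 ∨ v18 = v9
v15 ∧ v21 = v15
v12 ∧ v7 = v18
v15 ∨ v18 = v15
v9 ∨ v15 = v9

v9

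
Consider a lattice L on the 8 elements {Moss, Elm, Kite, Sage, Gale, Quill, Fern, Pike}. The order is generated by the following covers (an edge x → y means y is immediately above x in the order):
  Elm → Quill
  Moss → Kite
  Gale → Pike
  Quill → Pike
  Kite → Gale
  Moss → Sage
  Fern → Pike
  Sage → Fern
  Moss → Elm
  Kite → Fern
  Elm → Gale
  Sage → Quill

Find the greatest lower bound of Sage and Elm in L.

Common lower bounds of {Sage, Elm}: Moss.
The greatest among these is Moss.

Moss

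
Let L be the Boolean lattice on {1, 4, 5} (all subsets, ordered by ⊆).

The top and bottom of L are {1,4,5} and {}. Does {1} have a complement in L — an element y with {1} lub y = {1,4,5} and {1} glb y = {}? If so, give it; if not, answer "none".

{4,5}

Need y with {1} ∨ y = {1,4,5} and {1} ∧ y = {}.
Checking each element gives: {4,5}.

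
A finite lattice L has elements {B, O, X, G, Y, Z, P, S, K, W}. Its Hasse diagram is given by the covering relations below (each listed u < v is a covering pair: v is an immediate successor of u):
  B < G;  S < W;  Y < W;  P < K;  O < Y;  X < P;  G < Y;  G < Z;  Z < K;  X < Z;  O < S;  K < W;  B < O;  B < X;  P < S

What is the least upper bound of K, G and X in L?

K

Common upper bounds of {K, G, X}: K, W.
The least among these is K.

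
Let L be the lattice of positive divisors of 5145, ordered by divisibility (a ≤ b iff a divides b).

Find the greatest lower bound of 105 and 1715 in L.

35

In the divisibility order, the meet is the greatest common divisor: gcd(105, 1715) = 35.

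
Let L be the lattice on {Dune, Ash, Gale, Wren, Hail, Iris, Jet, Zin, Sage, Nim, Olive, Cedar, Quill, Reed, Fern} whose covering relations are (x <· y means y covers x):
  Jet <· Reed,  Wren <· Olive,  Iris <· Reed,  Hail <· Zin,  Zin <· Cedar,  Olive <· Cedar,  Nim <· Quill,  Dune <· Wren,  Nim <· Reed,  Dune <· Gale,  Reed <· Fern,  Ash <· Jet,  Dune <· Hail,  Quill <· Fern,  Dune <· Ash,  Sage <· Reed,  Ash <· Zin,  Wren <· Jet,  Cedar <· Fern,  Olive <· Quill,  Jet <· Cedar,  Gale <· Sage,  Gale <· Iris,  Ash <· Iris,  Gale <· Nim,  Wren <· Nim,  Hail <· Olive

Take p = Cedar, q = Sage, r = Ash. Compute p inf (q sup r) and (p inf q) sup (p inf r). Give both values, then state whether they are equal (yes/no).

q sup r = Reed, so p inf (q sup r) = Cedar inf Reed = Jet.
p inf q = Dune and p inf r = Ash, so (p inf q) sup (p inf r) = Dune sup Ash = Ash.
Equal: no.

Jet; Ash; no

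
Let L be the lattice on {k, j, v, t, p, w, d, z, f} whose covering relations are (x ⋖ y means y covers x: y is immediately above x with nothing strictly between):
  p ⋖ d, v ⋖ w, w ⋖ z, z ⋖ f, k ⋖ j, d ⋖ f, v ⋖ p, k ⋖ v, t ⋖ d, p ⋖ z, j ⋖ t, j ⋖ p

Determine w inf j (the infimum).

k

Common lower bounds of {w, j}: k.
The greatest among these is k.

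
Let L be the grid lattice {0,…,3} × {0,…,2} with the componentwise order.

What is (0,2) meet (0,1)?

Common lower bounds of {(0,2), (0,1)}: (0,0), (0,1).
The greatest among these is (0,1).

(0,1)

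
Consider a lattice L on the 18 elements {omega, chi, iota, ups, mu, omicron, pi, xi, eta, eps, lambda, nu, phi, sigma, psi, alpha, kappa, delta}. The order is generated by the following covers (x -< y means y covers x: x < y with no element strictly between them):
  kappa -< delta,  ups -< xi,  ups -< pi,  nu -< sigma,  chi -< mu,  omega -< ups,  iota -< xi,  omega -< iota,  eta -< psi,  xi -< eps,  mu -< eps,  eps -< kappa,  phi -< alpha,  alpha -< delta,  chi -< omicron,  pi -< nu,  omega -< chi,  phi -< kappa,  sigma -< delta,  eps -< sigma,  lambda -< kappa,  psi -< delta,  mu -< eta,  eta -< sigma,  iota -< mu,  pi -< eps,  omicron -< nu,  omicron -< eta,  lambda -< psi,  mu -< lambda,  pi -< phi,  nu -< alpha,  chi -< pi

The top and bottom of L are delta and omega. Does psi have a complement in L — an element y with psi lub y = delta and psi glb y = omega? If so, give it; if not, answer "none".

ups

Need y with psi ∨ y = delta and psi ∧ y = omega.
Checking each element gives: ups.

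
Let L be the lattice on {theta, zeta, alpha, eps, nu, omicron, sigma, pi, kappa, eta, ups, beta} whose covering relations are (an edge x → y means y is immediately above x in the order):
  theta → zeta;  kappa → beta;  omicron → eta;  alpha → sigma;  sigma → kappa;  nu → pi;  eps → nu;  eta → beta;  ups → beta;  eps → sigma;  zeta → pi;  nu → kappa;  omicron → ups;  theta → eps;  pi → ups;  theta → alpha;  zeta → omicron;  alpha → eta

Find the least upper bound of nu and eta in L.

Common upper bounds of {nu, eta}: beta.
The least among these is beta.

beta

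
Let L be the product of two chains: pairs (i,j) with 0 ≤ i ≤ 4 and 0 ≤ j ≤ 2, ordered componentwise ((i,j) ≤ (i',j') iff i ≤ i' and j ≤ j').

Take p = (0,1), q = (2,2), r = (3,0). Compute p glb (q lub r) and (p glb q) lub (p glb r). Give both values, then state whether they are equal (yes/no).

q lub r = (3,2), so p glb (q lub r) = (0,1) glb (3,2) = (0,1).
p glb q = (0,1) and p glb r = (0,0), so (p glb q) lub (p glb r) = (0,1) lub (0,0) = (0,1).
Equal: yes.

(0,1); (0,1); yes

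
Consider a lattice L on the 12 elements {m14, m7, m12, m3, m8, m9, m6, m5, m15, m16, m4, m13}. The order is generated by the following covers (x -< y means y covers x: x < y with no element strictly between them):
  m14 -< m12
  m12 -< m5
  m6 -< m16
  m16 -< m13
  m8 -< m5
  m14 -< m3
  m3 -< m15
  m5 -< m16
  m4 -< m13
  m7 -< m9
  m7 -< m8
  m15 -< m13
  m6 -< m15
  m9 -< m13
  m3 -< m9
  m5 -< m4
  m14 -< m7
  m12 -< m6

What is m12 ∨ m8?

m5

Common upper bounds of {m12, m8}: m13, m16, m4, m5.
The least among these is m5.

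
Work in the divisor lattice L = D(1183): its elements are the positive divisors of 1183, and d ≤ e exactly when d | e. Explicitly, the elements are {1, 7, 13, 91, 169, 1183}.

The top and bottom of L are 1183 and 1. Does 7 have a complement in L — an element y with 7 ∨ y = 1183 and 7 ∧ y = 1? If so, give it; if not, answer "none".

Need y with 7 ∨ y = 1183 and 7 ∧ y = 1.
Checking each element gives: 169.

169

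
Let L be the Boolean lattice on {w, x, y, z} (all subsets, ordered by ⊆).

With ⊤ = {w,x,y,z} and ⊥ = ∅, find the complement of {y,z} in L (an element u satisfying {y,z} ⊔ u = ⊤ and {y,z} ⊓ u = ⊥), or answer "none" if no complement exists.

{w,x}

Need u with {y,z} ∨ u = {w,x,y,z} and {y,z} ∧ u = ∅.
Checking each element gives: {w,x}.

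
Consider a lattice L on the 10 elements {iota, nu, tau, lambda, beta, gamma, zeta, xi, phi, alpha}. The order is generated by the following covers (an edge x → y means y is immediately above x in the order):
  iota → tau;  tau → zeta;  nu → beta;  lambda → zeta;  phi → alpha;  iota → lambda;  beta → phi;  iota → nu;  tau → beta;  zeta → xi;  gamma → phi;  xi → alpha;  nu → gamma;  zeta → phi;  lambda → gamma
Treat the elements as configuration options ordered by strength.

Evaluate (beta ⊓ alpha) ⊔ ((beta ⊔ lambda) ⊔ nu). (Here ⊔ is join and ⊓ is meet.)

phi

beta ∧ alpha = beta
beta ∨ lambda = phi
phi ∨ nu = phi
beta ∨ phi = phi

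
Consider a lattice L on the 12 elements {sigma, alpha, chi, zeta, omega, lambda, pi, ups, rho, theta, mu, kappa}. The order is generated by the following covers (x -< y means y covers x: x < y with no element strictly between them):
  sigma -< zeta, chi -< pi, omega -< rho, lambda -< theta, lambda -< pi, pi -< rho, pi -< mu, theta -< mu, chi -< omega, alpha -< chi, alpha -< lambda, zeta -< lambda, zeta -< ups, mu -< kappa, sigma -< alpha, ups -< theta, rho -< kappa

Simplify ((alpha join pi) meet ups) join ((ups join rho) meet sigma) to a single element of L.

alpha ∨ pi = pi
pi ∧ ups = zeta
ups ∨ rho = kappa
kappa ∧ sigma = sigma
zeta ∨ sigma = zeta

zeta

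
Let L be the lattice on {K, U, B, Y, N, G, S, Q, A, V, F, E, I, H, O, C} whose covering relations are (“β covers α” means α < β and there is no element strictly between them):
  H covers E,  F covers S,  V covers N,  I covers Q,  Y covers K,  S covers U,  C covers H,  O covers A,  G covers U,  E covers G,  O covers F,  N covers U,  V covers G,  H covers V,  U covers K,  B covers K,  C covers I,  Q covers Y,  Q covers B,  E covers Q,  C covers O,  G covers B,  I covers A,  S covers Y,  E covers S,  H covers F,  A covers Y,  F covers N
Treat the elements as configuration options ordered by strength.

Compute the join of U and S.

Common upper bounds of {U, S}: C, E, F, H, O, S.
The least among these is S.

S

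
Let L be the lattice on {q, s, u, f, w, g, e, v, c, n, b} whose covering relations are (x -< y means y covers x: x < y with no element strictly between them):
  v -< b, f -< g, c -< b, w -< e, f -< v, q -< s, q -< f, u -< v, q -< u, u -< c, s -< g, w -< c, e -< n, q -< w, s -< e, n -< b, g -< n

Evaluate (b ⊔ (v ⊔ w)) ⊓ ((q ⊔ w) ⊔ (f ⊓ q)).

v ∨ w = b
b ∨ b = b
q ∨ w = w
f ∧ q = q
w ∨ q = w
b ∧ w = w

w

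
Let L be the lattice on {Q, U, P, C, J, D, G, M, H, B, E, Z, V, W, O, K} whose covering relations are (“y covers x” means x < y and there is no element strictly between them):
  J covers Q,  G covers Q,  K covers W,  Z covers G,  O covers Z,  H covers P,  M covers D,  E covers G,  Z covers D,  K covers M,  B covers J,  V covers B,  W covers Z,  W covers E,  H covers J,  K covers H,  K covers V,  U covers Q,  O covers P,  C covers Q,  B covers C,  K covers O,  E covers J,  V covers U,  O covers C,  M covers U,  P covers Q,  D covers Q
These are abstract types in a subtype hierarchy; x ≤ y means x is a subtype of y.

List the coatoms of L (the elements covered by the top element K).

H, M, O, V, W

The coatoms are exactly the elements covered by K: H, M, O, V, W.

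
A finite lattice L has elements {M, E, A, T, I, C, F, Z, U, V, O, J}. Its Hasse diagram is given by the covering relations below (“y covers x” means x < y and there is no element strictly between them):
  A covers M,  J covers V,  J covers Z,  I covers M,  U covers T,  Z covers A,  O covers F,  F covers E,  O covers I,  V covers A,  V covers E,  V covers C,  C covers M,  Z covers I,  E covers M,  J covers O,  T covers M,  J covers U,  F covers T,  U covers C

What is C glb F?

Common lower bounds of {C, F}: M.
The greatest among these is M.

M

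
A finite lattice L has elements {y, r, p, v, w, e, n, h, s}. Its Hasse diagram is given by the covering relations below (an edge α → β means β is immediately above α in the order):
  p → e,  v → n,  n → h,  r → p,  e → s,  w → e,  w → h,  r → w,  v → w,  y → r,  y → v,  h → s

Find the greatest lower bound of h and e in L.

Common lower bounds of {h, e}: r, v, w, y.
The greatest among these is w.

w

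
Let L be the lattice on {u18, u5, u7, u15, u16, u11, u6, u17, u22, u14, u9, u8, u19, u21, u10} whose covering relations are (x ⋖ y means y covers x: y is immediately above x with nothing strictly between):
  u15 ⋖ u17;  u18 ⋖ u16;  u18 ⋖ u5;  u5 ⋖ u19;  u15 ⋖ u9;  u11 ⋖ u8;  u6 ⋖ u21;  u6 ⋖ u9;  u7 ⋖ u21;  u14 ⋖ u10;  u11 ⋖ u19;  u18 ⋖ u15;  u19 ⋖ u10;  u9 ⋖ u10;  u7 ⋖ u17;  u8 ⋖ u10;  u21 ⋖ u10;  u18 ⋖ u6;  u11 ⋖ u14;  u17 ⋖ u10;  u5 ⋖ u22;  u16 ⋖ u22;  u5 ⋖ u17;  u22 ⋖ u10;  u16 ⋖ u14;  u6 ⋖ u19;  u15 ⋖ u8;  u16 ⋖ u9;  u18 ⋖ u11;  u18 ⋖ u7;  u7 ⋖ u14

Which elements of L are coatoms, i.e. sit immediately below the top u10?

The coatoms are exactly the elements covered by u10: u14, u17, u19, u21, u22, u8, u9.

u14, u17, u19, u21, u22, u8, u9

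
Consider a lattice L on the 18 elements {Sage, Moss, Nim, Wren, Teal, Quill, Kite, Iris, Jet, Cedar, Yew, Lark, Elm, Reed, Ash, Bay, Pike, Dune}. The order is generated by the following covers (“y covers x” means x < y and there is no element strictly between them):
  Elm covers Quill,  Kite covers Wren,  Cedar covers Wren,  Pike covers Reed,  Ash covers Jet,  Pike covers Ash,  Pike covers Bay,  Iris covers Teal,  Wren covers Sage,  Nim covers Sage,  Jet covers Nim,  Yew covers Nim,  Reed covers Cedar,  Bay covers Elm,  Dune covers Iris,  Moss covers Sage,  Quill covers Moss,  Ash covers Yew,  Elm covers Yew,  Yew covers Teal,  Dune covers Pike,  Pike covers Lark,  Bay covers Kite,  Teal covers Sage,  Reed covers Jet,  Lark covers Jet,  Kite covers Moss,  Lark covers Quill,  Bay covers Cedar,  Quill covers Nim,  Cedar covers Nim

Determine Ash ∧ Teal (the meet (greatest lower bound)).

Common lower bounds of {Ash, Teal}: Sage, Teal.
The greatest among these is Teal.

Teal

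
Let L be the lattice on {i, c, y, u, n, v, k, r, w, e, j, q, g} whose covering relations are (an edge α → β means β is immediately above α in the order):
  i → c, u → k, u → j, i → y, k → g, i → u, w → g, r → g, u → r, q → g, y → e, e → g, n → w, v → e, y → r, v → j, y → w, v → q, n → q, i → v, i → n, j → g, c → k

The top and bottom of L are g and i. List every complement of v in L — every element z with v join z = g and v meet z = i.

c, k, r, w

Need z with v ∨ z = g and v ∧ z = i.
Checking each element gives: c, k, r, w.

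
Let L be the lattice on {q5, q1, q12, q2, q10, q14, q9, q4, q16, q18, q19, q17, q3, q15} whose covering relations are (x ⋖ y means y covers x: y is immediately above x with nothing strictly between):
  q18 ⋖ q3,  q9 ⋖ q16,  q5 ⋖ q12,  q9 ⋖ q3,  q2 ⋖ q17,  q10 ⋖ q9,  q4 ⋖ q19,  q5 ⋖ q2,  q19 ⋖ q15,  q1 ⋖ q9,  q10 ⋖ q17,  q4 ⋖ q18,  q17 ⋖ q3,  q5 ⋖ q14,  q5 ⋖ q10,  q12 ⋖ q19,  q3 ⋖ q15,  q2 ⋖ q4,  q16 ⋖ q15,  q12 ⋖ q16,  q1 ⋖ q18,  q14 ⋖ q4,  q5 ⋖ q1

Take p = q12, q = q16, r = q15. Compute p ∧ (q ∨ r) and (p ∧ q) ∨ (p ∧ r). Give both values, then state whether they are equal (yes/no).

q12; q12; yes

q ∨ r = q15, so p ∧ (q ∨ r) = q12 ∧ q15 = q12.
p ∧ q = q12 and p ∧ r = q12, so (p ∧ q) ∨ (p ∧ r) = q12 ∨ q12 = q12.
Equal: yes.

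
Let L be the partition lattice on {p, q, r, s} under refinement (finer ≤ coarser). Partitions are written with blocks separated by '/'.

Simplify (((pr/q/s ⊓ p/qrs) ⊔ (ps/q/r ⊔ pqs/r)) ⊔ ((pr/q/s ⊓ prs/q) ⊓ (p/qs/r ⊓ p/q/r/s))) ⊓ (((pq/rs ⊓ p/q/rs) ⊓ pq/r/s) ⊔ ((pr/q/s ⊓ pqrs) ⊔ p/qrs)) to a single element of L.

pqs/r

pr/q/s ∧ p/qrs = p/q/r/s
ps/q/r ∨ pqs/r = pqs/r
p/q/r/s ∨ pqs/r = pqs/r
pr/q/s ∧ prs/q = pr/q/s
p/qs/r ∧ p/q/r/s = p/q/r/s
pr/q/s ∧ p/q/r/s = p/q/r/s
pqs/r ∨ p/q/r/s = pqs/r
pq/rs ∧ p/q/rs = p/q/rs
p/q/rs ∧ pq/r/s = p/q/r/s
pr/q/s ∧ pqrs = pr/q/s
pr/q/s ∨ p/qrs = pqrs
p/q/r/s ∨ pqrs = pqrs
pqs/r ∧ pqrs = pqs/r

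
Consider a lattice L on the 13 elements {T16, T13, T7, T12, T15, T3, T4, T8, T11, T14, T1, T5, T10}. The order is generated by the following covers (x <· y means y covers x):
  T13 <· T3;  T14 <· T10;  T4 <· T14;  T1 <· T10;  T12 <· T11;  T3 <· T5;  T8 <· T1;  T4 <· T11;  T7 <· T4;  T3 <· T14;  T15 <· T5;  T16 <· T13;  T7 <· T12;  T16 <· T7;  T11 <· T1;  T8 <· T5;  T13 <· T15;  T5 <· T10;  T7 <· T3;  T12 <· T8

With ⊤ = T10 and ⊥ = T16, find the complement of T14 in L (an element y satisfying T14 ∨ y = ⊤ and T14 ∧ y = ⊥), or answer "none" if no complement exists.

none

For every candidate y, either T14 ∨ y ≠ T10 or T14 ∧ y ≠ T16; no complement exists.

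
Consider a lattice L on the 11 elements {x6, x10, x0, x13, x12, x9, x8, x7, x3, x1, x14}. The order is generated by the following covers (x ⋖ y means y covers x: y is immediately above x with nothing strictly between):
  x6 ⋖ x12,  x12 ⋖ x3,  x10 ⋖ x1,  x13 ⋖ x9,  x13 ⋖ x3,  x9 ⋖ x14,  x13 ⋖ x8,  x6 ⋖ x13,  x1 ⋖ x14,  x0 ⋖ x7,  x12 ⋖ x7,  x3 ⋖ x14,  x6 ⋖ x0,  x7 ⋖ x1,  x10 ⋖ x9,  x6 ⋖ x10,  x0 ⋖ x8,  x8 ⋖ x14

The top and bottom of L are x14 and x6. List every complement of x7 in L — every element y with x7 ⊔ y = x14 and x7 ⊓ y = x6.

Need y with x7 ∨ y = x14 and x7 ∧ y = x6.
Checking each element gives: x13, x9.

x13, x9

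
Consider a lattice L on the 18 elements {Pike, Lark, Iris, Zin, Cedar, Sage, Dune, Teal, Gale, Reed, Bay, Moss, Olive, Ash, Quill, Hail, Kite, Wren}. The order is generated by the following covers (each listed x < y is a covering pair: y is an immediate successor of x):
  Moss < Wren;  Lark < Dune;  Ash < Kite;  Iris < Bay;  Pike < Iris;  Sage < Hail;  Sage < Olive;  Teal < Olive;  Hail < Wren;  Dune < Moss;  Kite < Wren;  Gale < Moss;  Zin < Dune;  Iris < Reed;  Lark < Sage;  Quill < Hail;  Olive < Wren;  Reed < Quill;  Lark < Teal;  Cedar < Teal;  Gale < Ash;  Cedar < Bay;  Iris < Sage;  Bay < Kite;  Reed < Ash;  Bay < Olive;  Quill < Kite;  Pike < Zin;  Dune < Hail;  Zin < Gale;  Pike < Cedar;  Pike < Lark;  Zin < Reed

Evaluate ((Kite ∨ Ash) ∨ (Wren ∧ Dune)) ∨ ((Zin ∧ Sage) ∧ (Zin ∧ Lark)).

Kite ∨ Ash = Kite
Wren ∧ Dune = Dune
Kite ∨ Dune = Wren
Zin ∧ Sage = Pike
Zin ∧ Lark = Pike
Pike ∧ Pike = Pike
Wren ∨ Pike = Wren

Wren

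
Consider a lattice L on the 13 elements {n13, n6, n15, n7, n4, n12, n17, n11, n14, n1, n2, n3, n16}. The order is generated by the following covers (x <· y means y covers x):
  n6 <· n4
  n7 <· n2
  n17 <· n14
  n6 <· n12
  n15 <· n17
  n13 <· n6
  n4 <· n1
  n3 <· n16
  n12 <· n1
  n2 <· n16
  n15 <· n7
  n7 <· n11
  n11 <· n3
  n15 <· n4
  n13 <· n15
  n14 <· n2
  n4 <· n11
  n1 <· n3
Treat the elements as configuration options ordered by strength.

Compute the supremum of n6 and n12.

Common upper bounds of {n6, n12}: n1, n12, n16, n3.
The least among these is n12.

n12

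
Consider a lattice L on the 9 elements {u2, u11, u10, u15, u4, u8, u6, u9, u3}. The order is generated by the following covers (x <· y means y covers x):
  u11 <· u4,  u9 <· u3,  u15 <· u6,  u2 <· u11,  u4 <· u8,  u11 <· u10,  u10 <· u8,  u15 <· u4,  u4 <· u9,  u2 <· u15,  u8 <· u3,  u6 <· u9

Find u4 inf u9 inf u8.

u4

Common lower bounds of {u4, u9, u8}: u11, u15, u2, u4.
The greatest among these is u4.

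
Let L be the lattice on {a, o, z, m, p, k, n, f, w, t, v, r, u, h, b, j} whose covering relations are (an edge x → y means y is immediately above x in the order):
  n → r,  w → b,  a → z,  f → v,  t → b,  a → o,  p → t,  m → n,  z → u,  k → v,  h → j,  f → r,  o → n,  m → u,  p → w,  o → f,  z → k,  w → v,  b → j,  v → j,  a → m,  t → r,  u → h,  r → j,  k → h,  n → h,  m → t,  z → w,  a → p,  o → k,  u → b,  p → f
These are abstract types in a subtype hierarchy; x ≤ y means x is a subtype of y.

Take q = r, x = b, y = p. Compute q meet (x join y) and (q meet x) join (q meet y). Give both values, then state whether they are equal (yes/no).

t; t; yes

x join y = b, so q meet (x join y) = r meet b = t.
q meet x = t and q meet y = p, so (q meet x) join (q meet y) = t join p = t.
Equal: yes.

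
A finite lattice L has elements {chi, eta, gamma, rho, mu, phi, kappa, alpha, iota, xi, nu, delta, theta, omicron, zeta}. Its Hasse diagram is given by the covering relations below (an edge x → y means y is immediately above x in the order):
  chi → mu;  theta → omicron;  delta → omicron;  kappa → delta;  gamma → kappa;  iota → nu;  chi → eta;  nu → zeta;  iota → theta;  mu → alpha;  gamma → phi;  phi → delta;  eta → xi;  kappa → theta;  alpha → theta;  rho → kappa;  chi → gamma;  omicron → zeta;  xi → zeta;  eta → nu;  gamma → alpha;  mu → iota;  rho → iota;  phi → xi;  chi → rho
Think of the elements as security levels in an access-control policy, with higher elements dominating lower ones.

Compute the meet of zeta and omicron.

Common lower bounds of {zeta, omicron}: alpha, chi, delta, gamma, iota, kappa, mu, omicron, phi, rho, theta.
The greatest among these is omicron.

omicron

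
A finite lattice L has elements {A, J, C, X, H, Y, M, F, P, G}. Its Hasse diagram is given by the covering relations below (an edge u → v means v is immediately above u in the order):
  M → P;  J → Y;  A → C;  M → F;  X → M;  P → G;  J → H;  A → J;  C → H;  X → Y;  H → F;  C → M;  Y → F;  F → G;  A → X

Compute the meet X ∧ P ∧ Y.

X

Common lower bounds of {X, P, Y}: A, X.
The greatest among these is X.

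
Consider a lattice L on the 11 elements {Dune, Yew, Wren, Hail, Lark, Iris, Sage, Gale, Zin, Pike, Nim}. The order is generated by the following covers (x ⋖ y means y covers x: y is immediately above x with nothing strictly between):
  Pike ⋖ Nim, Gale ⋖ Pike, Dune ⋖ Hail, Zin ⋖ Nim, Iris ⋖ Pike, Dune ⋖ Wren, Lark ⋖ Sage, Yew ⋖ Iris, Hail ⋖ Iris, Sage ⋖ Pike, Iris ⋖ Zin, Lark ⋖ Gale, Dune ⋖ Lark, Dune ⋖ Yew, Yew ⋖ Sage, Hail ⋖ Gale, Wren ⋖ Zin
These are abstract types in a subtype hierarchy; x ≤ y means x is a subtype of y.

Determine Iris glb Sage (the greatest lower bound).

Yew

Common lower bounds of {Iris, Sage}: Dune, Yew.
The greatest among these is Yew.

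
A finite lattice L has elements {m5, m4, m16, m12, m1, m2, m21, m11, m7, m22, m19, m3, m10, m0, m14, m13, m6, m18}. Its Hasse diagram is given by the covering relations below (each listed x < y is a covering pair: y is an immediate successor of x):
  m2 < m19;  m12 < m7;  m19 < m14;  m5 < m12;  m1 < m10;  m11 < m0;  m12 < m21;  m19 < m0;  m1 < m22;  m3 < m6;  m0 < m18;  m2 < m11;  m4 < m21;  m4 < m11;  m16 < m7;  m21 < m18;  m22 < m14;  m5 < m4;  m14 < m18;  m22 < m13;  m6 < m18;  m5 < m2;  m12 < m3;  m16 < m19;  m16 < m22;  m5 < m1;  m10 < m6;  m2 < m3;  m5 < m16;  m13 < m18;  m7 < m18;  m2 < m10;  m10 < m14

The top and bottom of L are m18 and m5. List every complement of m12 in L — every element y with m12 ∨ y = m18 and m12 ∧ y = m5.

Need y with m12 ∨ y = m18 and m12 ∧ y = m5.
Checking each element gives: m0, m11, m13, m14, m19, m22.

m0, m11, m13, m14, m19, m22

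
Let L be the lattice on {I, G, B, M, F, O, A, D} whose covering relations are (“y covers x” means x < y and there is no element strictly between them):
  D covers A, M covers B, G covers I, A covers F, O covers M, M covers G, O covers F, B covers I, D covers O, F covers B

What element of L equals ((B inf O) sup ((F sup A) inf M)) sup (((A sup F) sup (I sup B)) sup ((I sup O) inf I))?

B ∧ O = B
F ∨ A = A
A ∧ M = B
B ∨ B = B
A ∨ F = A
I ∨ B = B
A ∨ B = A
I ∨ O = O
O ∧ I = I
A ∨ I = A
B ∨ A = A

A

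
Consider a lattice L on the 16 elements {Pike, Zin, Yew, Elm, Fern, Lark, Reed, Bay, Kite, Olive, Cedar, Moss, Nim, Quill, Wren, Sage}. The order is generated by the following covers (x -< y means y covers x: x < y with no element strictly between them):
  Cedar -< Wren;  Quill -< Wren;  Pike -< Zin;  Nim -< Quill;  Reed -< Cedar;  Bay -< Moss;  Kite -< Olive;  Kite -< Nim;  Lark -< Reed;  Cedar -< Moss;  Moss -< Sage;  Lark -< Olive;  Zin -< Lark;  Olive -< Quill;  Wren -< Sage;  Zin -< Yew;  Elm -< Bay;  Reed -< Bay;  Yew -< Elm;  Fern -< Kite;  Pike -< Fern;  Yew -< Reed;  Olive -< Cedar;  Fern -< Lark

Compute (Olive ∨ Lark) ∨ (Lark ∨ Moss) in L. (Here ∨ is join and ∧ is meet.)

Moss

Olive ∨ Lark = Olive
Lark ∨ Moss = Moss
Olive ∨ Moss = Moss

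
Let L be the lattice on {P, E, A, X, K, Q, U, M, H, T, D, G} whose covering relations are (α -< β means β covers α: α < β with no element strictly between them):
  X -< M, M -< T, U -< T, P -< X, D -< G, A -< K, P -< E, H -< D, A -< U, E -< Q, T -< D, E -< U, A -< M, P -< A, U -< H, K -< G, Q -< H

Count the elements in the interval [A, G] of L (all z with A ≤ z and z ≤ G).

8

The interval [A, G] = {A, D, G, H, K, M, T, U}, which has 8 elements.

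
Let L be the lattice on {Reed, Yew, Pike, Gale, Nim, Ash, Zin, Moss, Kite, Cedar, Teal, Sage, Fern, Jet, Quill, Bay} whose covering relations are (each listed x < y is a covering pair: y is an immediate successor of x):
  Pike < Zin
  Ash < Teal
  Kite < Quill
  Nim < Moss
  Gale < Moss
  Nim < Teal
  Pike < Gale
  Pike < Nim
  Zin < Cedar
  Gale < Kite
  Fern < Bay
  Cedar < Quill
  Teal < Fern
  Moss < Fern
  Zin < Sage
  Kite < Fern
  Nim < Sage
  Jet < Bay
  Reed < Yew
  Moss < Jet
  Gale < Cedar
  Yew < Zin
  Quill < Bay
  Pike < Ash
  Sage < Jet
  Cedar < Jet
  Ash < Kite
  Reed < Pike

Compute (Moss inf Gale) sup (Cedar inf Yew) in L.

Cedar

Moss ∧ Gale = Gale
Cedar ∧ Yew = Yew
Gale ∨ Yew = Cedar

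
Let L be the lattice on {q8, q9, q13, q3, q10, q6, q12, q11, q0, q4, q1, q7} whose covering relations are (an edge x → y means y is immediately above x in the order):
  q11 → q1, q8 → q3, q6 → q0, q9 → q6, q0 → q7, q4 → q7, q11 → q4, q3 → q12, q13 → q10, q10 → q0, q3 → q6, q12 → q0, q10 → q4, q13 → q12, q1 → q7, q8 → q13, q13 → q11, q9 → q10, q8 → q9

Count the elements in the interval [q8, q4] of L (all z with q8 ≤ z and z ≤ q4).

The interval [q8, q4] = {q10, q11, q13, q4, q8, q9}, which has 6 elements.

6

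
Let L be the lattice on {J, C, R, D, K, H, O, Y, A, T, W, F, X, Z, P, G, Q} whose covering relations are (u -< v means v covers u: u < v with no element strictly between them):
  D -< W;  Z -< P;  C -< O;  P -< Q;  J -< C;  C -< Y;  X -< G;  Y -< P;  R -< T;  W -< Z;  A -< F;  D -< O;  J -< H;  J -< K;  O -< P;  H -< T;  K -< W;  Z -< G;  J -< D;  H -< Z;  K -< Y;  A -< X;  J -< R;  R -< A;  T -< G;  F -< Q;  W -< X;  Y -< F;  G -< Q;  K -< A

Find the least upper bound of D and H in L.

Common upper bounds of {D, H}: G, P, Q, Z.
The least among these is Z.

Z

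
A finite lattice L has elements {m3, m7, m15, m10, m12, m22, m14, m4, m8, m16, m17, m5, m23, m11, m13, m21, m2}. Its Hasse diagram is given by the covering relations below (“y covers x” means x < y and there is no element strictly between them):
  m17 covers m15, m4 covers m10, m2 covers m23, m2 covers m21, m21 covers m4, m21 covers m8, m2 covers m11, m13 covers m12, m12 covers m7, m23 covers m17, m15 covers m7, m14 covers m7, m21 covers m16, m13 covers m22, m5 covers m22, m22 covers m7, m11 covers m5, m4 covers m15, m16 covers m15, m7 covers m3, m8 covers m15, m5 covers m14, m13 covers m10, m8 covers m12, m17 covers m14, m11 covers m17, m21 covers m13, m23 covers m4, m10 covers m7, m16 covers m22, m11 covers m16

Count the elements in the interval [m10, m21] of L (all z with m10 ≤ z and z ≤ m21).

4

The interval [m10, m21] = {m10, m13, m21, m4}, which has 4 elements.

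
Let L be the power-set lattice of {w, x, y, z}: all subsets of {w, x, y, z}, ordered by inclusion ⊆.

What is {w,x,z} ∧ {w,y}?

Common lower bounds of {{w,x,z}, {w,y}}: {w}, ∅.
The greatest among these is {w}.

{w}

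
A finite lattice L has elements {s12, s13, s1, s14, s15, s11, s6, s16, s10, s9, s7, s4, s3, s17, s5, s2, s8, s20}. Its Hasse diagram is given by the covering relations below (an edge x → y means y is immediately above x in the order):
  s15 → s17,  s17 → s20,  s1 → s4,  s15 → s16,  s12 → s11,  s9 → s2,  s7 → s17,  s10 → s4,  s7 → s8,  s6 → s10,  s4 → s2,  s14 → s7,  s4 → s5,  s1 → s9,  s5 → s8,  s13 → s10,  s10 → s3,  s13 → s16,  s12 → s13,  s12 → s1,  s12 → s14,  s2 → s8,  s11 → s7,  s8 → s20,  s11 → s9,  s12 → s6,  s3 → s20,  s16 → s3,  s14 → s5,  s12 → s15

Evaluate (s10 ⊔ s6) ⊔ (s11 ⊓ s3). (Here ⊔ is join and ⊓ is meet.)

s10 ∨ s6 = s10
s11 ∧ s3 = s12
s10 ∨ s12 = s10

s10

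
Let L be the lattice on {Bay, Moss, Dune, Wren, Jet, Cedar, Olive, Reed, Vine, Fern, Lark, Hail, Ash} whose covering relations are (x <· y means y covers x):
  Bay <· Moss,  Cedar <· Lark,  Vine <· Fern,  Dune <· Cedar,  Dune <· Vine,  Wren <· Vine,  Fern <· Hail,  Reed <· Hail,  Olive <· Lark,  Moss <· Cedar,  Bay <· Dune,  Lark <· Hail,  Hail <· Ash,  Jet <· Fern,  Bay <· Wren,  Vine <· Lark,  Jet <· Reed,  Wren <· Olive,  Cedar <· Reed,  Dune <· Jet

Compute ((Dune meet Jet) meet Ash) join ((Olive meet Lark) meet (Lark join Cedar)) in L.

Lark

Dune ∧ Jet = Dune
Dune ∧ Ash = Dune
Olive ∧ Lark = Olive
Lark ∨ Cedar = Lark
Olive ∧ Lark = Olive
Dune ∨ Olive = Lark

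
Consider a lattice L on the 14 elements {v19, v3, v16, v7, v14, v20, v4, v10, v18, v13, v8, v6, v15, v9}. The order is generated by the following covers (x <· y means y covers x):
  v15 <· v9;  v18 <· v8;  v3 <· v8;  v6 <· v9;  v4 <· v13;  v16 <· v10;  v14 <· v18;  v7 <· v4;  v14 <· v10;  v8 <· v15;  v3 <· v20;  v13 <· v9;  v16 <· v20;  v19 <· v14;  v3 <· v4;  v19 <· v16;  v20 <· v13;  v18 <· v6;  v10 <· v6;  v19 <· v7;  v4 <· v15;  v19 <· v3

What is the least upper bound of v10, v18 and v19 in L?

Common upper bounds of {v10, v18, v19}: v6, v9.
The least among these is v6.

v6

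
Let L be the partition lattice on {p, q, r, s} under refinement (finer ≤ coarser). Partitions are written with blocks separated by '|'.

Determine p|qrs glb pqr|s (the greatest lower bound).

p|qr|s

The meet (common refinement) of p|qrs and pqr|s intersects blocks pairwise, giving p|qr|s.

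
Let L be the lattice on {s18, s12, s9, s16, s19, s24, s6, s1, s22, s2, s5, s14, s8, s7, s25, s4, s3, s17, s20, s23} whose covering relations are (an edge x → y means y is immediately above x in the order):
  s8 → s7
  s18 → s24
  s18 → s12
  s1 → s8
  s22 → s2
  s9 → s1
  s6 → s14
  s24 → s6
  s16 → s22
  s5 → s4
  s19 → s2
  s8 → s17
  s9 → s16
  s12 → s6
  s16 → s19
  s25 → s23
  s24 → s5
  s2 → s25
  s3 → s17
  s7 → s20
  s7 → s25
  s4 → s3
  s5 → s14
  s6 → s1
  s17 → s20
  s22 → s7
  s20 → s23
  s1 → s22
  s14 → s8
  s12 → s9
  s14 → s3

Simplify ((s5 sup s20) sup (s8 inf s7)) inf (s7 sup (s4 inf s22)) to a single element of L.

s7

s5 ∨ s20 = s20
s8 ∧ s7 = s8
s20 ∨ s8 = s20
s4 ∧ s22 = s24
s7 ∨ s24 = s7
s20 ∧ s7 = s7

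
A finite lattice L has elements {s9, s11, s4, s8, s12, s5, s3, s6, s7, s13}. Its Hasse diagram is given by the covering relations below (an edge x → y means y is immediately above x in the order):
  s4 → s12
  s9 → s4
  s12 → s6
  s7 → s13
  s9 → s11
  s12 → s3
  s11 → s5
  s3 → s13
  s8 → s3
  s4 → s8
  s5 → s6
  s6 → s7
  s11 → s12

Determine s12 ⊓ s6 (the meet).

Common lower bounds of {s12, s6}: s11, s12, s4, s9.
The greatest among these is s12.

s12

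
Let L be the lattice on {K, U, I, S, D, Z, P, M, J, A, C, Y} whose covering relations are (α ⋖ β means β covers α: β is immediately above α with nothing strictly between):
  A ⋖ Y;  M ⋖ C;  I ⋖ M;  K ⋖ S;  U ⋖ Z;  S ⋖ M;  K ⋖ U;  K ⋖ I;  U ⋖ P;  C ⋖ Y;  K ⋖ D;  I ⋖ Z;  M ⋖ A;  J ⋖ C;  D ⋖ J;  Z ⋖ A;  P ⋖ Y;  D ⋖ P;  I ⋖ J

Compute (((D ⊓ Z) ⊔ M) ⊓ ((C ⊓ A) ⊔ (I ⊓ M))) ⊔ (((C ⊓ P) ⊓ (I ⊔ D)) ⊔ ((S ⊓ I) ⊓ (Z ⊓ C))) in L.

D ∧ Z = K
K ∨ M = M
C ∧ A = M
I ∧ M = I
M ∨ I = M
M ∧ M = M
C ∧ P = D
I ∨ D = J
D ∧ J = D
S ∧ I = K
Z ∧ C = I
K ∧ I = K
D ∨ K = D
M ∨ D = C

C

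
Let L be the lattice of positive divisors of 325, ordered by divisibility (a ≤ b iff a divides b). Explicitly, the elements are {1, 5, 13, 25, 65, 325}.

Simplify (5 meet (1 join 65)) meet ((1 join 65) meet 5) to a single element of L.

5

1 ∨ 65 = 65
5 ∧ 65 = 5
1 ∨ 65 = 65
65 ∧ 5 = 5
5 ∧ 5 = 5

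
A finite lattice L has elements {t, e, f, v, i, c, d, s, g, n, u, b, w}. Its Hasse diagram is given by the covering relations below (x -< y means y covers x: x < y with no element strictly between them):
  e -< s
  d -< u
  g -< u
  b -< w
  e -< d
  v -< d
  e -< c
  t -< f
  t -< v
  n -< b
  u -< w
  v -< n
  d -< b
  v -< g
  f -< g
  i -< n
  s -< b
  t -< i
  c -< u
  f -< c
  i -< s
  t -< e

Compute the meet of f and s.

Common lower bounds of {f, s}: t.
The greatest among these is t.

t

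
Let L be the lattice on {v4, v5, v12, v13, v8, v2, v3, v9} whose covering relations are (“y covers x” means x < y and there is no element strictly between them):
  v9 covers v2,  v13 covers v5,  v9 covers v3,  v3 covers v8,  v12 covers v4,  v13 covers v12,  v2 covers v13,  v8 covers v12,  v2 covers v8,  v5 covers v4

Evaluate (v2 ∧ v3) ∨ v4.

v8

v2 ∧ v3 = v8
v8 ∨ v4 = v8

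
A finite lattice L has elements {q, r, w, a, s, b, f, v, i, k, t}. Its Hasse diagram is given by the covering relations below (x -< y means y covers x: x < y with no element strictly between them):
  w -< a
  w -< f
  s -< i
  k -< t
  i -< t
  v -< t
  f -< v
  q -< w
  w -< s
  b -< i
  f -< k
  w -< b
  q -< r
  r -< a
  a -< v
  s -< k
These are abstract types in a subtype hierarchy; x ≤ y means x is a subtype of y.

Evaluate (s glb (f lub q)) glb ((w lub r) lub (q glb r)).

w

f ∨ q = f
s ∧ f = w
w ∨ r = a
q ∧ r = q
a ∨ q = a
w ∧ a = w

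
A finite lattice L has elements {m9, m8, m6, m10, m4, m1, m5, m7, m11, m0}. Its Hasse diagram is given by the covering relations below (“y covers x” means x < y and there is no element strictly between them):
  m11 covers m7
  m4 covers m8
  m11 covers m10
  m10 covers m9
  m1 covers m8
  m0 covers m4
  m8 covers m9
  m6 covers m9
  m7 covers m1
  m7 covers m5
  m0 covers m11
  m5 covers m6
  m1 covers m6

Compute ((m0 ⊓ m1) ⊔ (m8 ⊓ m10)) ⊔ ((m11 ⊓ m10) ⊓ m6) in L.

m0 ∧ m1 = m1
m8 ∧ m10 = m9
m1 ∨ m9 = m1
m11 ∧ m10 = m10
m10 ∧ m6 = m9
m1 ∨ m9 = m1

m1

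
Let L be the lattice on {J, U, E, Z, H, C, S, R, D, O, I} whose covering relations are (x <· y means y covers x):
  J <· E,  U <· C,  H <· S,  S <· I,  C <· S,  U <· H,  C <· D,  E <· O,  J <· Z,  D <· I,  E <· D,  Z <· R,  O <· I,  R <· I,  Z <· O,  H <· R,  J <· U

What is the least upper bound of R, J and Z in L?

R

Common upper bounds of {R, J, Z}: I, R.
The least among these is R.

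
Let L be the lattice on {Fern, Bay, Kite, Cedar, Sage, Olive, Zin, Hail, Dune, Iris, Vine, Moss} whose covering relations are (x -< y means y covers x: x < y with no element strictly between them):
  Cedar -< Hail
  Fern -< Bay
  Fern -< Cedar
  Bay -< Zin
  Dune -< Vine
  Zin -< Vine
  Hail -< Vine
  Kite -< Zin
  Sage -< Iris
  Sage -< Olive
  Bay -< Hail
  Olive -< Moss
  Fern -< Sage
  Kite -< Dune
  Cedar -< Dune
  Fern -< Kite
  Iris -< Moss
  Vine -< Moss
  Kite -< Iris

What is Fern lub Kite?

Kite

Common upper bounds of {Fern, Kite}: Dune, Iris, Kite, Moss, Vine, Zin.
The least among these is Kite.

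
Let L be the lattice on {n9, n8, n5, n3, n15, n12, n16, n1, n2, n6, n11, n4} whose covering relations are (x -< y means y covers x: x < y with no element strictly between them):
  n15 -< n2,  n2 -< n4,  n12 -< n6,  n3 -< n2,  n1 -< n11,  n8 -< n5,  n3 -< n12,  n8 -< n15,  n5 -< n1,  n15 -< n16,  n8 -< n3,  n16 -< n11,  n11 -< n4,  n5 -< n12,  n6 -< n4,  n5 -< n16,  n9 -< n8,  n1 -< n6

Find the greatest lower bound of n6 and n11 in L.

Common lower bounds of {n6, n11}: n1, n5, n8, n9.
The greatest among these is n1.

n1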